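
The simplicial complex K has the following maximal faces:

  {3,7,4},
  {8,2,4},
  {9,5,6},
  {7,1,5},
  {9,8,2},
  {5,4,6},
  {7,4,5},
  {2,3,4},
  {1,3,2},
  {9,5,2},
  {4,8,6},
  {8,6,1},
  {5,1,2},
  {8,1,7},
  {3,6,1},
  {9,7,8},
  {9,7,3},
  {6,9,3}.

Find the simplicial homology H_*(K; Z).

Fix the vertex order 1 < 2 < 3 < 4 < 5 < 6 < 7 < 8 < 9 and write every simplex with vertices in increasing order. Then dim K = 2 and the simplices of K are:

  0-simplices (9): [1], [2], [3], [4], [5], [6], [7], [8], [9]
  1-simplices (27): (27 of them)
  2-simplices (18): [1,2,3], [1,2,5], [1,3,6], [1,5,7], [1,6,8], [1,7,8], [2,3,4], [2,4,8], [2,5,9], [2,8,9], [3,4,7], [3,6,9], [3,7,9], [4,5,6], [4,5,7], [4,6,8], [5,6,9], [7,8,9]

giving chain groups C_0 ≅ Z^9, C_1 ≅ Z^27, C_2 ≅ Z^18.

∂_1: C_1 → C_0 maps an edge to its endpoints' difference, ∂[p,q] = q − p. For instance
  ∂[4,7] = [7] − [4].
The 9×27 boundary matrix has rank 8 and Smith normal form diag(1,1,1,1,1,1,1,1).

∂_2: C_2 → C_1 maps a triangle to the signed sum of its edges. For instance
  ∂[4,5,6] = [5,6] − [4,6] + [4,5],
  ∂[1,7,8] = [7,8] − [1,8] + [1,7].
This gives a 27×18 integer matrix of rank 17; reducing to Smith normal form yields diagonal entries (1,1,1,1,1,1,1,1,1,1,1,1,1,1,1,1,1).

From H_k ≅ ker(∂_k) / im(∂_{k+1}) we obtain:

  H_0: rank C_0 − rank ∂_1 = 9 − 8 = 1, and the invariant factors of ∂_1 are all 1, so H_0 = Z.
  H_1: rank ker ∂_1 − rank ∂_2 = (27 − 8) − 17 = 2, and the invariant factors of ∂_2 are all 1, so H_1 = Z^2.
  H_2: rank ker ∂_2 − rank ∂_3 = (18 − 17) − 0 = 1, and there is no ∂_3, so H_2 = Z.

As a check, the Euler characteristic is 9 − 27 + 18 = 0, which agrees with 1 − 2 + 1 = 0.
(K is a triangulation of the torus T^2.)

H_0 ≅ Z,  H_1 ≅ Z^2,  H_2 ≅ Z.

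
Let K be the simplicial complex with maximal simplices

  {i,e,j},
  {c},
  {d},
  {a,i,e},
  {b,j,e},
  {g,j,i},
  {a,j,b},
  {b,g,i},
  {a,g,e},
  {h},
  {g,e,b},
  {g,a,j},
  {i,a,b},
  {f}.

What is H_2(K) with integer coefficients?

Order the vertices as a < b < c < d < e < f < g < h < i < j. Listing each simplex with vertices in this order, K has dimension 2 with simplices:

  0-simplices (10): a, b, c, d, e, f, g, h, i, j
  1-simplices (15): ab, ae, ag, ai, aj, be, bg, bi, bj, eg, ei, ej, gi, gj, ij
  2-simplices (10): abi, abj, aeg, aei, agj, beg, bej, bgi, eij, gij

giving chain groups C_0 ≅ Z^10, C_1 ≅ Z^15, C_2 ≅ Z^10.

∂_1: C_1 → C_0 sends each edge [p,q] (with p < q) to q − p. For instance
  ∂ai = i − a.
The 10×15 boundary matrix has rank 5 and Smith normal form diag(1,1,1,1,1).

Boundary ∂_2: C_2 → C_1 sends each 2-simplex [p,q,r] to [q,r] − [p,r] + [p,q]. For instance
  ∂bgi = gi − bi + bg,
  ∂aei = ei − ai + ae.
The 15×10 boundary matrix has rank 10 and Smith normal form diag(1,1,1,1,1,1,1,1,1,2).

Now H_k = ker ∂_k / im ∂_{k+1}, so:

  H_2: rank ker ∂_2 − rank ∂_3 = (10 − 10) − 0 = 0, and there is no ∂_3, so H_2 = 0.

(K is a triangulation of the disjoint union of a set of 4 points and the real projective plane RP^2.)

H_2 = 0.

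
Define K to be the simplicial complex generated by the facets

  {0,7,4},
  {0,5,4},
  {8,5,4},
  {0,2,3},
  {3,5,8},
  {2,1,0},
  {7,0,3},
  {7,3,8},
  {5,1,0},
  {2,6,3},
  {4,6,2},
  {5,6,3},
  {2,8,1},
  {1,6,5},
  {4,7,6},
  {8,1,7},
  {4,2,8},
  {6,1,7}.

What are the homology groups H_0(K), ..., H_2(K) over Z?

H_0 = Z,  H_1 = Z^2,  H_2 = Z.

We work with the vertex ordering 0 < 1 < 2 < 3 < 4 < 5 < 6 < 7 < 8. The simplices of K, each written with vertices in increasing order, are:

  0-simplices (9): [0], [1], [2], [3], [4], [5], [6], [7], [8]
  1-simplices (27): (27 of them)
  2-simplices (18): [0,1,2], [0,1,5], [0,2,3], [0,3,7], [0,4,5], [0,4,7], [1,2,8], [1,5,6], [1,6,7], [1,7,8], [2,3,6], [2,4,6], [2,4,8], [3,5,6], [3,5,8], [3,7,8], [4,5,8], [4,6,7]

Hence C_0 ≅ Z^9, C_1 ≅ Z^27, C_2 ≅ Z^18.

∂_1: C_1 → C_0 is given by ∂[p,q] = [q] − [p]. For instance
  ∂[5,8] = [8] − [5].
The 9×27 boundary matrix has rank 8 and Smith normal form diag(1,1,1,1,1,1,1,1).

∂_2: C_2 → C_1 sends each 2-simplex [p,q,r] to [q,r] − [p,r] + [p,q]. For instance
  ∂[4,5,8] = [5,8] − [4,8] + [4,5],
  ∂[1,7,8] = [7,8] − [1,8] + [1,7].
The 27×18 boundary matrix has rank 17 and Smith normal form diag(1,1,1,1,1,1,1,1,1,1,1,1,1,1,1,1,1).

Computing H_k = (kernel of ∂_k) / (image of ∂_{k+1}):

  H_0: rank C_0 − rank ∂_1 = 9 − 8 = 1, and the invariant factors of ∂_1 are all 1, so H_0 ≅ Z.
  H_1: rank ker ∂_1 − rank ∂_2 = (27 − 8) − 17 = 2, and the invariant factors of ∂_2 are all 1, so H_1 ≅ Z^2.
  H_2: rank ker ∂_2 − rank ∂_3 = (18 − 17) − 0 = 1, and there is no ∂_3, so H_2 ≅ Z.

(K is a triangulation of the torus T^2.)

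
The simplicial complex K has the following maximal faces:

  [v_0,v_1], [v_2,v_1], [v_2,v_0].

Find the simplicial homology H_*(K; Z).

H_0 ≅ Z,  H_1 ≅ Z.

Fix the vertex order v_0 < v_1 < v_2 and write every simplex with vertices in increasing order. Then dim K = 1 and the simplices of K are:

  0-simplices (3): [v_0], [v_1], [v_2]
  1-simplices (3): [v_0,v_1], [v_0,v_2], [v_1,v_2]

Hence C_0 ≅ Z^3, C_1 ≅ Z^3.

Boundary ∂_1: C_1 → C_0 sends each edge [p,q] (with p < q) to q − p. For instance
  ∂[v_1,v_2] = [v_2] − [v_1].
This gives a 3×3 integer matrix of rank 2; reducing to Smith normal form yields diagonal entries (1,1).

From H_k ≅ ker(∂_k) / im(∂_{k+1}) we obtain:

  H_0: rank C_0 − rank ∂_1 = 3 − 2 = 1, and the invariant factors of ∂_1 are all 1, so H_0 ≅ Z.
  H_1: rank ker ∂_1 − rank ∂_2 = (3 − 2) − 0 = 1, and there is no ∂_2, so H_1 ≅ Z.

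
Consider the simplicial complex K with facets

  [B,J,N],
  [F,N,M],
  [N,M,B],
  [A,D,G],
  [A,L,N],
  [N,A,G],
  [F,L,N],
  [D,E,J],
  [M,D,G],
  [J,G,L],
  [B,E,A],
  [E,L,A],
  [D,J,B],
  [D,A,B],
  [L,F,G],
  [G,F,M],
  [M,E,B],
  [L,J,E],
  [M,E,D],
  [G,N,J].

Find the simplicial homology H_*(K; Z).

H_0 ≅ Z,  H_1 ≅ Z × Z/2,  H_2 = 0.

K has 10 vertices, 30 edges, 20 triangles.
rank ∂_0 = 0, rank ∂_1 = 9 ⇒ b_0 = 10 − 0 − 9 = 1; all invariant factors of ∂_1 are 1 so no torsion. So H_0 = Z.
rank ∂_1 = 9, rank ∂_2 = 20 ⇒ b_1 = 30 − 9 − 20 = 1; ∂_2 has invariant factor(s) [2] giving torsion. So H_1 = Z × Z/2.
rank ∂_2 = 20, rank ∂_3 = 0 ⇒ b_2 = 20 − 20 − 0 = 0. So H_2 = 0.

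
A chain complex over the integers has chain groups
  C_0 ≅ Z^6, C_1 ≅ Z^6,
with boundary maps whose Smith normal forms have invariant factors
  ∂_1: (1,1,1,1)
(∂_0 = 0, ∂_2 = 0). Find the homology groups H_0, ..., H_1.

H_0: b_0 = 6 − 0 − 4 = 2; torsion from ∂_1 factors > 1: none. So H_0 ≅ Z^2.
H_1: b_1 = 6 − 4 − 0 = 2; torsion from ∂_2 factors > 1: none. So H_1 ≅ Z^2.

H_0 ≅ Z^2,  H_1 ≅ Z^2.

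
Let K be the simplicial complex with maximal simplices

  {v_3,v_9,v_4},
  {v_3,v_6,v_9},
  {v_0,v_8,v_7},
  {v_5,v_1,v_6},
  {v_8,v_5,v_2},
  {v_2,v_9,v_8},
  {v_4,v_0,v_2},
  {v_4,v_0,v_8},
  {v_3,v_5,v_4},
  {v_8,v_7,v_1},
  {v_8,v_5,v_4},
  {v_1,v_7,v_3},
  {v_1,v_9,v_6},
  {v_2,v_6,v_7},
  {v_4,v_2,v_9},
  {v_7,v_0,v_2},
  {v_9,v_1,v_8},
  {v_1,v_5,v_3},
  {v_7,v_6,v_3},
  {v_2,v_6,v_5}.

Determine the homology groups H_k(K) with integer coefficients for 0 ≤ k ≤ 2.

H_0 ≅ Z,  H_1 ≅ Z ⊕ Z/2Z,  H_2 = 0.

Take the total order v_0 < v_1 < v_2 < v_3 < v_4 < v_5 < v_6 < v_7 < v_8 < v_9 on the vertex set. Then K (dimension 2) consists of the simplices:

  0-simplices (10): [v_0], [v_1], [v_2], [v_3], [v_4], [v_5], [v_6], [v_7], [v_8], [v_9]
  1-simplices (30): (30 of them)
  2-simplices (20): (20 of them)

giving chain groups C_0 ≅ Z^10, C_1 ≅ Z^30, C_2 ≅ Z^20.

The boundary map ∂_1: C_1 → C_0 is given by ∂[p,q] = [q] − [p]. For instance
  ∂[v_1,v_9] = [v_9] − [v_1].
This gives a 10×30 integer matrix of rank 9; reducing to Smith normal form yields diagonal entries (1,1,1,1,1,1,1,1,1).

The boundary map ∂_2: C_2 → C_1 sends each 2-simplex [p,q,r] to [q,r] − [p,r] + [p,q]. For instance
  ∂[v_4,v_5,v_8] = [v_5,v_8] − [v_4,v_8] + [v_4,v_5],
  ∂[v_2,v_5,v_8] = [v_5,v_8] − [v_2,v_8] + [v_2,v_5].
The 30×20 boundary matrix has rank 20 and Smith normal form diag(1,1,1,1,1,1,1,1,1,1,1,1,1,1,1,1,1,1,1,2).

From H_k ≅ ker(∂_k) / im(∂_{k+1}) we obtain:

  H_0: rank C_0 − rank ∂_1 = 10 − 9 = 1, and the invariant factors of ∂_1 are all 1, so H_0 = Z.
  H_1: rank ker ∂_1 − rank ∂_2 = (30 − 9) − 20 = 1, and ∂_2 has invariant factor 2 > 1, so H_1 = Z ⊕ Z/2Z.
  H_2: rank ker ∂_2 − rank ∂_3 = (20 − 20) − 0 = 0, and there is no ∂_3, so H_2 = 0.

(K is a triangulation of the Klein bottle.)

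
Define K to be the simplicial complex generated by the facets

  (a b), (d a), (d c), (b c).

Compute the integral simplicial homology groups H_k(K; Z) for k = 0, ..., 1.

Order the vertices as a < b < c < d. Listing each simplex with vertices in this order, K has dimension 1 with simplices:

  0-simplices (4): a, b, c, d
  1-simplices (4): ab, ad, bc, cd

giving chain groups C_0 ≅ Z^4, C_1 ≅ Z^4.

Boundary ∂_1: C_1 → C_0 is given by ∂[p,q] = [q] − [p]. For instance
  ∂ab = b − a.
The 4×4 boundary matrix has rank 3 and Smith normal form diag(1,1,1).

Now H_k = ker ∂_k / im ∂_{k+1}, so:

  H_0: rank C_0 − rank ∂_1 = 4 − 3 = 1, and the invariant factors of ∂_1 are all 1, so H_0 = Z.
  H_1: rank ker ∂_1 − rank ∂_2 = (4 − 3) − 0 = 1, and there is no ∂_2, so H_1 = Z.

H_0 ≅ Z,  H_1 ≅ Z.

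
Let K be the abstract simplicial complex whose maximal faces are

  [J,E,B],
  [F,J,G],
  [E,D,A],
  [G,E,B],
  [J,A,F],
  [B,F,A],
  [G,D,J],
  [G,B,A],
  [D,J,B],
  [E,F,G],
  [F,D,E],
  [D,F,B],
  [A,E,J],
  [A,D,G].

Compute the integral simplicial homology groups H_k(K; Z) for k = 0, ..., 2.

H_0 = Z,  H_1 = Z^2,  H_2 = Z.

We work with the vertex ordering A < B < D < E < F < G < J. The simplices of K, each written with vertices in increasing order, are:

  0-simplices (7): A, B, D, E, F, G, J
  1-simplices (21): AB, AD, AE, AF, AG, AJ, BD, BE, BF, BG, BJ, DE, DF, DG, DJ, EF, EG, EJ, FG, FJ, GJ
  2-simplices (14): ABF, ABG, ADE, ADG, AEJ, AFJ, BDF, BDJ, BEG, BEJ, DEF, DGJ, EFG, FGJ

so the chain groups are C_0 ≅ Z^7, C_1 ≅ Z^21, C_2 ≅ Z^14.

∂_1: C_1 → C_0 maps an edge to its endpoints' difference, ∂[p,q] = q − p. For instance
  ∂FG = G − F.
This gives a 7×21 integer matrix of rank 6; reducing to Smith normal form yields diagonal entries (1,1,1,1,1,1).

Boundary ∂_2: C_2 → C_1 maps a triangle to the signed sum of its edges. For instance
  ∂DEF = EF − DF + DE,
  ∂ADG = DG − AG + AD.
This gives a 21×14 integer matrix of rank 13; reducing to Smith normal form yields diagonal entries (1,1,1,1,1,1,1,1,1,1,1,1,1).

Now H_k = ker ∂_k / im ∂_{k+1}, so:

  H_0: rank C_0 − rank ∂_1 = 7 − 6 = 1, and the invariant factors of ∂_1 are all 1, so H_0 = Z.
  H_1: rank ker ∂_1 − rank ∂_2 = (21 − 6) − 13 = 2, and the invariant factors of ∂_2 are all 1, so H_1 = Z^2.
  H_2: rank ker ∂_2 − rank ∂_3 = (14 − 13) − 0 = 1, and there is no ∂_3, so H_2 = Z.

As a check, the Euler characteristic is 7 − 21 + 14 = 0, which agrees with 1 − 2 + 1 = 0.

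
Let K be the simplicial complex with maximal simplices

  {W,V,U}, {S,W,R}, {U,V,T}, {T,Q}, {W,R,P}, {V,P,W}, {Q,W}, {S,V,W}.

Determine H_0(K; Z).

Take the total order P < Q < R < S < T < U < V < W on the vertex set. Then K (dimension 2) consists of the simplices:

  0-simplices (8): P, Q, R, S, T, U, V, W
  1-simplices (14): PR, PV, PW, QT, QW, RS, RW, SV, SW, TU, TV, UV, UW, VW
  2-simplices (6): PRW, PVW, RSW, SVW, TUV, UVW

Hence C_0 ≅ Z^8, C_1 ≅ Z^14, C_2 ≅ Z^6.

The boundary map ∂_1: C_1 → C_0 sends each edge [p,q] (with p < q) to q − p.
The 8×14 boundary matrix has rank 7 and Smith normal form diag(1,1,1,1,1,1,1).

Boundary ∂_2: C_2 → C_1 maps a triangle to the signed sum of its edges. For instance
  ∂UVW = VW − UW + UV,
  ∂RSW = SW − RW + RS.
As a 14×6 matrix over Z this has rank 6, with invariant factors (1,1,1,1,1,1).

From H_k ≅ ker(∂_k) / im(∂_{k+1}) we obtain:

  H_0: rank C_0 − rank ∂_1 = 8 − 7 = 1, and the invariant factors of ∂_1 are all 1, so H_0 = Z.

H_0 ≅ Z.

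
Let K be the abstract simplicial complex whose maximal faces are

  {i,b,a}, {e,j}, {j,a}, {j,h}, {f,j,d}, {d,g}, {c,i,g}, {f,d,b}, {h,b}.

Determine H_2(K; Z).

H_2 ≅ 0.

Order the vertices as a < b < c < d < e < f < g < h < i < j. Listing each simplex with vertices in this order, K has dimension 2 with simplices:

  0-simplices (10): a, b, c, d, e, f, g, h, i, j
  1-simplices (16): ab, ai, aj, bd, bf, bh, bi, cg, ci, df, dg, dj, ej, fj, gi, hj
  2-simplices (4): abi, bdf, cgi, dfj

Hence C_0 ≅ Z^10, C_1 ≅ Z^16, C_2 ≅ Z^4.

∂_1: C_1 → C_0 maps an edge to its endpoints' difference, ∂[p,q] = q − p.
This gives a 10×16 integer matrix of rank 9; reducing to Smith normal form yields diagonal entries (1,1,1,1,1,1,1,1,1).

∂_2: C_2 → C_1 sends each 2-simplex [p,q,r] to [q,r] − [p,r] + [p,q]. For instance
  ∂abi = bi − ai + ab,
  ∂bdf = df − bf + bd.
The resulting 16×4 matrix has rank 4, and its Smith normal form has invariant factors (1,1,1,1).

Now H_k = ker ∂_k / im ∂_{k+1}, so:

  H_2: rank ker ∂_2 − rank ∂_3 = (4 − 4) − 0 = 0, and there is no ∂_3, so H_2 = 0.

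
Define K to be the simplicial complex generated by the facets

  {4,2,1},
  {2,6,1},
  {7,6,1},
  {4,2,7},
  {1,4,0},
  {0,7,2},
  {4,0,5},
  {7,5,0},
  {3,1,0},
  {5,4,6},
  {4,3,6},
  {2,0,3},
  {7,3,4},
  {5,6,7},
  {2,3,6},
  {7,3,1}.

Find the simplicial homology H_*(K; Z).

Take the total order 0 < 1 < 2 < 3 < 4 < 5 < 6 < 7 on the vertex set. Then K (dimension 2) consists of the simplices:

  0-simplices (8): [0], [1], [2], [3], [4], [5], [6], [7]
  1-simplices (24): (24 of them)
  2-simplices (16): [0,1,3], [0,1,4], [0,2,3], [0,2,7], [0,4,5], [0,5,7], [1,2,4], [1,2,6], [1,3,7], [1,6,7], [2,3,6], [2,4,7], [3,4,6], [3,4,7], [4,5,6], [5,6,7]

giving chain groups C_0 ≅ Z^8, C_1 ≅ Z^24, C_2 ≅ Z^16.

Boundary ∂_1: C_1 → C_0 is given by ∂[p,q] = [q] − [p]. For instance
  ∂[0,3] = [3] − [0].
This gives a 8×24 integer matrix of rank 7; reducing to Smith normal form yields diagonal entries (1,1,1,1,1,1,1).

Boundary ∂_2: C_2 → C_1 acts by ∂[p,q,r] = [q,r] − [p,r] + [p,q]. For instance
  ∂[1,3,7] = [3,7] − [1,7] + [1,3],
  ∂[4,5,6] = [5,6] − [4,6] + [4,5].
This gives a 24×16 integer matrix of rank 15; reducing to Smith normal form yields diagonal entries (1,1,1,1,1,1,1,1,1,1,1,1,1,1,1).

Computing H_k = (kernel of ∂_k) / (image of ∂_{k+1}):

  H_0: rank C_0 − rank ∂_1 = 8 − 7 = 1, and the invariant factors of ∂_1 are all 1, so H_0 = Z.
  H_1: rank ker ∂_1 − rank ∂_2 = (24 − 7) − 15 = 2, and the invariant factors of ∂_2 are all 1, so H_1 = Z^2.
  H_2: rank ker ∂_2 − rank ∂_3 = (16 − 15) − 0 = 1, and there is no ∂_3, so H_2 = Z.

H_0 = Z,  H_1 = Z^2,  H_2 = Z.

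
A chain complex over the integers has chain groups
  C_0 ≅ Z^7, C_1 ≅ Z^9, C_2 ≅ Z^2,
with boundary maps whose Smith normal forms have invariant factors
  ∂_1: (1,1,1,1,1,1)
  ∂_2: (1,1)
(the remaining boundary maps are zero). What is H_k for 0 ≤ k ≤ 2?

H_0: b_0 = 7 − 0 − 6 = 1; torsion from ∂_1 factors > 1: none. So H_0 ≅ Z.
H_1: b_1 = 9 − 6 − 2 = 1; torsion from ∂_2 factors > 1: none. So H_1 ≅ Z.
H_2: b_2 = 2 − 2 − 0 = 0; torsion from ∂_3 factors > 1: none. So H_2 ≅ 0.

H_0 ≅ Z,  H_1 ≅ Z,  H_2 = 0.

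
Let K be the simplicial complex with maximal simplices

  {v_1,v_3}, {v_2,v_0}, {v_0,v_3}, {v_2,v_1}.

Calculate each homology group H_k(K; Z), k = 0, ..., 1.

H_0 = Z,  H_1 = Z.

We work with the vertex ordering v_0 < v_1 < v_2 < v_3. The simplices of K, each written with vertices in increasing order, are:

  0-simplices (4): [v_0], [v_1], [v_2], [v_3]
  1-simplices (4): [v_0,v_2], [v_0,v_3], [v_1,v_2], [v_1,v_3]

so the chain groups are C_0 ≅ Z^4, C_1 ≅ Z^4.

The boundary map ∂_1: C_1 → C_0 is given by ∂[p,q] = [q] − [p].
The 4×4 boundary matrix has rank 3 and Smith normal form diag(1,1,1).

Reading off H_k = ker ∂_k / im ∂_{k+1}:

  H_0: rank C_0 − rank ∂_1 = 4 − 3 = 1, and the invariant factors of ∂_1 are all 1, so H_0 = Z.
  H_1: rank ker ∂_1 − rank ∂_2 = (4 − 3) − 0 = 1, and there is no ∂_2, so H_1 = Z.

As a check, the Euler characteristic is 4 − 4 = 0, which agrees with 1 − 1 = 0.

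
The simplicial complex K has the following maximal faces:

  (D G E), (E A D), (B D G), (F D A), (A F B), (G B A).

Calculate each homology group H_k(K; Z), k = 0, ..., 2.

H_0 = Z,  H_1 = Z,  H_2 = 0.

Fix the vertex order A < B < D < E < F < G and write every simplex with vertices in increasing order. Then dim K = 2 and the simplices of K are:

  0-simplices (6): A, B, D, E, F, G
  1-simplices (12): AB, AD, AE, AF, AG, BD, BF, BG, DE, DF, DG, EG
  2-simplices (6): ABF, ABG, ADE, ADF, BDG, DEG

giving chain groups C_0 ≅ Z^6, C_1 ≅ Z^12, C_2 ≅ Z^6.

The boundary map ∂_1: C_1 → C_0 sends each edge [p,q] (with p < q) to q − p.
The resulting 6×12 matrix has rank 5, and its Smith normal form has invariant factors (1,1,1,1,1).

Boundary ∂_2: C_2 → C_1 acts by ∂[p,q,r] = [q,r] − [p,r] + [p,q]. For instance
  ∂ADF = DF − AF + AD,
  ∂ABG = BG − AG + AB.
As a 12×6 matrix over Z this has rank 6, with invariant factors (1,1,1,1,1,1).

Computing H_k = (kernel of ∂_k) / (image of ∂_{k+1}):

  H_0: rank C_0 − rank ∂_1 = 6 − 5 = 1, and the invariant factors of ∂_1 are all 1, so H_0 ≅ Z.
  H_1: rank ker ∂_1 − rank ∂_2 = (12 − 5) − 6 = 1, and the invariant factors of ∂_2 are all 1, so H_1 ≅ Z.
  H_2: rank ker ∂_2 − rank ∂_3 = (6 − 6) − 0 = 0, and there is no ∂_3, so H_2 ≅ 0.

(K is a triangulation of the cylinder S^1 x I.)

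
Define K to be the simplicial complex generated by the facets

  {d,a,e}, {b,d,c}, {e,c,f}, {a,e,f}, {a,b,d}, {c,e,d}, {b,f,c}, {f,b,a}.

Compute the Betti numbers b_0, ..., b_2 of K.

K has 6 vertices, 12 edges, 8 triangles.
rank ∂_0 = 0, rank ∂_1 = 5 ⇒ b_0 = 6 − 0 − 5 = 1; all invariant factors of ∂_1 are 1 so no torsion. So H_0 = Z.
rank ∂_1 = 5, rank ∂_2 = 7 ⇒ b_1 = 12 − 5 − 7 = 0; all invariant factors of ∂_2 are 1 so no torsion. So H_1 = 0.
rank ∂_2 = 7, rank ∂_3 = 0 ⇒ b_2 = 8 − 7 − 0 = 1. So H_2 = Z.

b_0 = 1, b_1 = 0, b_2 = 1.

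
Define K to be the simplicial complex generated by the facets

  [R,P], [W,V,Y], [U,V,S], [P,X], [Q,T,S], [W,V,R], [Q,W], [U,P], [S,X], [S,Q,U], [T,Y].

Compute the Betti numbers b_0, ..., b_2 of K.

We work with the vertex ordering P < Q < R < S < T < U < V < W < X < Y. The simplices of K, each written with vertices in increasing order, are:

  0-simplices (10): P, Q, R, S, T, U, V, W, X, Y
  1-simplices (18): PR, PU, PX, QS, QT, QU, QW, RV, RW, ST, SU, SV, SX, TY, UV, VW, VY, WY
  2-simplices (5): QST, QSU, RVW, SUV, VWY

so the chain groups are C_0 ≅ Z^10, C_1 ≅ Z^18, C_2 ≅ Z^5.

∂_1: C_1 → C_0 is given by ∂[p,q] = [q] − [p]. For instance
  ∂TY = Y − T.
The 10×18 boundary matrix has rank 9 and Smith normal form diag(1,1,1,1,1,1,1,1,1).

∂_2: C_2 → C_1 maps a triangle to the signed sum of its edges. For instance
  ∂QST = ST − QT + QS,
  ∂QSU = SU − QU + QS.
The resulting 18×5 matrix has rank 5, and its Smith normal form has invariant factors (1,1,1,1,1).

Reading off H_k = ker ∂_k / im ∂_{k+1}:

  H_0: rank C_0 − rank ∂_1 = 10 − 9 = 1, and the invariant factors of ∂_1 are all 1, so H_0 = Z.
  H_1: rank ker ∂_1 − rank ∂_2 = (18 − 9) − 5 = 4, and the invariant factors of ∂_2 are all 1, so H_1 = Z^4.
  H_2: rank ker ∂_2 − rank ∂_3 = (5 − 5) − 0 = 0, and there is no ∂_3, so H_2 = 0.

Hence the Betti numbers are b_0 = 1, b_1 = 4, b_2 = 0.

b_0 = 1, b_1 = 4, b_2 = 0.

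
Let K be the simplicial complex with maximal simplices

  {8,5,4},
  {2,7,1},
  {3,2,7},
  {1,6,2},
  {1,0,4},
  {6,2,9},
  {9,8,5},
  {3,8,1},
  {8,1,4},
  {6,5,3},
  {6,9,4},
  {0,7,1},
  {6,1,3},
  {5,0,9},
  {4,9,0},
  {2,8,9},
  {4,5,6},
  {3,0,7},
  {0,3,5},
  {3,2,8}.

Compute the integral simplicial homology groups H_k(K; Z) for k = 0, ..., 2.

H_0 ≅ Z,  H_1 ≅ Z ⊕ Z_2,  H_2 = 0.

Fix the vertex order 0 < 1 < 2 < 3 < 4 < 5 < 6 < 7 < 8 < 9 and write every simplex with vertices in increasing order. Then dim K = 2 and the simplices of K are:

  0-simplices (10): [0], [1], [2], [3], [4], [5], [6], [7], [8], [9]
  1-simplices (30): (30 of them)
  2-simplices (20): (20 of them)

giving chain groups C_0 ≅ Z^10, C_1 ≅ Z^30, C_2 ≅ Z^20.

Boundary ∂_1: C_1 → C_0 is given by ∂[p,q] = [q] − [p]. For instance
  ∂[1,3] = [3] − [1].
As a 10×30 matrix over Z this has rank 9, with invariant factors (1,1,1,1,1,1,1,1,1).

Boundary ∂_2: C_2 → C_1 sends each 2-simplex [p,q,r] to [q,r] − [p,r] + [p,q]. For instance
  ∂[1,3,8] = [3,8] − [1,8] + [1,3],
  ∂[2,3,8] = [3,8] − [2,8] + [2,3].
The resulting 30×20 matrix has rank 20, and its Smith normal form has invariant factors (1,1,1,1,1,1,1,1,1,1,1,1,1,1,1,1,1,1,1,2).

Computing H_k = (kernel of ∂_k) / (image of ∂_{k+1}):

  H_0: rank C_0 − rank ∂_1 = 10 − 9 = 1, and the invariant factors of ∂_1 are all 1, so H_0 ≅ Z.
  H_1: rank ker ∂_1 − rank ∂_2 = (30 − 9) − 20 = 1, and ∂_2 has invariant factor 2 > 1, so H_1 ≅ Z ⊕ Z_2.
  H_2: rank ker ∂_2 − rank ∂_3 = (20 − 20) − 0 = 0, and there is no ∂_3, so H_2 ≅ 0.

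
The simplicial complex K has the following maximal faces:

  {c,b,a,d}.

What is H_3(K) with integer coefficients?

K has 4 vertices, 6 edges, 4 triangles, 1 3-simplex.
rank ∂_3 = 1, rank ∂_4 = 0 ⇒ b_3 = 1 − 1 − 0 = 0. So H_3 = 0.

H_3 = 0.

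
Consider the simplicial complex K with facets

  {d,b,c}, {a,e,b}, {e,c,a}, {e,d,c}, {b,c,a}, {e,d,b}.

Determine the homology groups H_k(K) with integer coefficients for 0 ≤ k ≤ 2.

Order the vertices as a < b < c < d < e. Listing each simplex with vertices in this order, K has dimension 2 with simplices:

  0-simplices (5): a, b, c, d, e
  1-simplices (9): ab, ac, ae, bc, bd, be, cd, ce, de
  2-simplices (6): abc, abe, ace, bcd, bde, cde

so the chain groups are C_0 ≅ Z^5, C_1 ≅ Z^9, C_2 ≅ Z^6.

The boundary map ∂_1: C_1 → C_0 is given by ∂[p,q] = [q] − [p]. For instance
  ∂ce = e − c.
The 5×9 boundary matrix has rank 4 and Smith normal form diag(1,1,1,1).

The boundary map ∂_2: C_2 → C_1 sends each 2-simplex [p,q,r] to [q,r] − [p,r] + [p,q]. For instance
  ∂bcd = cd − bd + bc,
  ∂cde = de − ce + cd.
The resulting 9×6 matrix has rank 5, and its Smith normal form has invariant factors (1,1,1,1,1).

Now H_k = ker ∂_k / im ∂_{k+1}, so:

  H_0: rank C_0 − rank ∂_1 = 5 − 4 = 1, and the invariant factors of ∂_1 are all 1, so H_0 ≅ Z.
  H_1: rank ker ∂_1 − rank ∂_2 = (9 − 4) − 5 = 0, and the invariant factors of ∂_2 are all 1, so H_1 ≅ 0.
  H_2: rank ker ∂_2 − rank ∂_3 = (6 − 5) − 0 = 1, and there is no ∂_3, so H_2 ≅ Z.

As a check, the Euler characteristic is 5 − 9 + 6 = 2, which agrees with 1 − 0 + 1 = 2.
(K is a triangulation of the 2-sphere S^2.)

H_0 = Z,  H_1 = 0,  H_2 = Z.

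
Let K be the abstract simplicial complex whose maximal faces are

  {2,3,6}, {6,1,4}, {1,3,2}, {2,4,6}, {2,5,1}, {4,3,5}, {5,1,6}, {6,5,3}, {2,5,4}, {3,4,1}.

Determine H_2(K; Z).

Take the total order 1 < 2 < 3 < 4 < 5 < 6 on the vertex set. Then K (dimension 2) consists of the simplices:

  0-simplices (6): [1], [2], [3], [4], [5], [6]
  1-simplices (15): [1,2], [1,3], [1,4], [1,5], [1,6], [2,3], [2,4], [2,5], [2,6], [3,4], [3,5], [3,6], [4,5], [4,6], [5,6]
  2-simplices (10): [1,2,3], [1,2,5], [1,3,4], [1,4,6], [1,5,6], [2,3,6], [2,4,5], [2,4,6], [3,4,5], [3,5,6]

Hence C_0 ≅ Z^6, C_1 ≅ Z^15, C_2 ≅ Z^10.

The boundary map ∂_1: C_1 → C_0 maps an edge to its endpoints' difference, ∂[p,q] = q − p. For instance
  ∂[1,4] = [4] − [1].
The resulting 6×15 matrix has rank 5, and its Smith normal form has invariant factors (1,1,1,1,1).

Boundary ∂_2: C_2 → C_1 maps a triangle to the signed sum of its edges. For instance
  ∂[2,4,5] = [4,5] − [2,5] + [2,4],
  ∂[3,5,6] = [5,6] − [3,6] + [3,5].
The resulting 15×10 matrix has rank 10, and its Smith normal form has invariant factors (1,1,1,1,1,1,1,1,1,2).

Now H_k = ker ∂_k / im ∂_{k+1}, so:

  H_2: rank ker ∂_2 − rank ∂_3 = (10 − 10) − 0 = 0, and there is no ∂_3, so H_2 = 0.

H_2 ≅ 0.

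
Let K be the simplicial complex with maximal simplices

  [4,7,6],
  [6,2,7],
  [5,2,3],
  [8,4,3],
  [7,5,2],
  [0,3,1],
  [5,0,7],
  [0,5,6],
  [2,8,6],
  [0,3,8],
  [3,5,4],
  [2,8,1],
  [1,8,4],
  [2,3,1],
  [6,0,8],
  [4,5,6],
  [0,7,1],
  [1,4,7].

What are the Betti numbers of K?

K has 9 vertices, 27 edges, 18 triangles.
rank ∂_0 = 0, rank ∂_1 = 8 ⇒ b_0 = 9 − 0 − 8 = 1; all invariant factors of ∂_1 are 1 so no torsion. So H_0 = Z.
rank ∂_1 = 8, rank ∂_2 = 18 ⇒ b_1 = 27 − 8 − 18 = 1; ∂_2 has invariant factor(s) [2] giving torsion. So H_1 = Z ⊕ Z/2Z.
rank ∂_2 = 18, rank ∂_3 = 0 ⇒ b_2 = 18 − 18 − 0 = 0. So H_2 = 0.

b_0 = 1, b_1 = 1, b_2 = 0.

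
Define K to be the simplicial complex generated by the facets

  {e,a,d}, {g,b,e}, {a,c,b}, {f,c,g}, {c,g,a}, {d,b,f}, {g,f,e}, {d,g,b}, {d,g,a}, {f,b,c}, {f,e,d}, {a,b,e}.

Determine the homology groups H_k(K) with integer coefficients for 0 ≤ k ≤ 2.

Order the vertices as a < b < c < d < e < f < g. Listing each simplex with vertices in this order, K has dimension 2 with simplices:

  0-simplices (7): a, b, c, d, e, f, g
  1-simplices (18): ab, ac, ad, ae, ag, bc, bd, be, bf, bg, cf, cg, de, df, dg, ef, eg, fg
  2-simplices (12): abc, abe, acg, ade, adg, bcf, bdf, bdg, beg, cfg, def, efg

Hence C_0 ≅ Z^7, C_1 ≅ Z^18, C_2 ≅ Z^12.

Boundary ∂_1: C_1 → C_0 maps an edge to its endpoints' difference, ∂[p,q] = q − p. For instance
  ∂bd = d − b.
This gives a 7×18 integer matrix of rank 6; reducing to Smith normal form yields diagonal entries (1,1,1,1,1,1).

Boundary ∂_2: C_2 → C_1 sends each 2-simplex [p,q,r] to [q,r] − [p,r] + [p,q]. For instance
  ∂beg = eg − bg + be,
  ∂acg = cg − ag + ac.
This gives a 18×12 integer matrix of rank 12; reducing to Smith normal form yields diagonal entries (1,1,1,1,1,1,1,1,1,1,1,2).

Now H_k = ker ∂_k / im ∂_{k+1}, so:

  H_0: rank C_0 − rank ∂_1 = 7 − 6 = 1, and the invariant factors of ∂_1 are all 1, so H_0 ≅ Z.
  H_1: rank ker ∂_1 − rank ∂_2 = (18 − 6) − 12 = 0, and ∂_2 has invariant factor 2 > 1, so H_1 ≅ Z/2.
  H_2: rank ker ∂_2 − rank ∂_3 = (12 − 12) − 0 = 0, and there is no ∂_3, so H_2 ≅ 0.

H_0 ≅ Z,  H_1 ≅ Z/2,  H_2 = 0.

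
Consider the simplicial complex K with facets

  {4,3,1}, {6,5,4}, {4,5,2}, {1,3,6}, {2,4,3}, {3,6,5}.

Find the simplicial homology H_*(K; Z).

H_0 = Z,  H_1 = Z,  H_2 = 0.

K has 6 vertices, 12 edges, 6 triangles.
rank ∂_0 = 0, rank ∂_1 = 5 ⇒ b_0 = 6 − 0 − 5 = 1; all invariant factors of ∂_1 are 1 so no torsion. So H_0 ≅ Z.
rank ∂_1 = 5, rank ∂_2 = 6 ⇒ b_1 = 12 − 5 − 6 = 1; all invariant factors of ∂_2 are 1 so no torsion. So H_1 ≅ Z.
rank ∂_2 = 6, rank ∂_3 = 0 ⇒ b_2 = 6 − 6 − 0 = 0. So H_2 ≅ 0.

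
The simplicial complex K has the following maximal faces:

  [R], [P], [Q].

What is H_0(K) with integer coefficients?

K has 3 vertices.
rank ∂_0 = 0, rank ∂_1 = 0 ⇒ b_0 = 3 − 0 − 0 = 3. So H_0 ≅ Z^3.

H_0 = Z^3.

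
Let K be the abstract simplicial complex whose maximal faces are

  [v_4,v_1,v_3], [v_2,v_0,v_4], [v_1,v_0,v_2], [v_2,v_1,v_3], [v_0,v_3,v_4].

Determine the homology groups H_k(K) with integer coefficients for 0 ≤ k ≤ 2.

K has 5 vertices, 10 edges, 5 triangles.
rank ∂_0 = 0, rank ∂_1 = 4 ⇒ b_0 = 5 − 0 − 4 = 1; all invariant factors of ∂_1 are 1 so no torsion. So H_0 = Z.
rank ∂_1 = 4, rank ∂_2 = 5 ⇒ b_1 = 10 − 4 − 5 = 1; all invariant factors of ∂_2 are 1 so no torsion. So H_1 = Z.
rank ∂_2 = 5, rank ∂_3 = 0 ⇒ b_2 = 5 − 5 − 0 = 0. So H_2 = 0.

H_0 ≅ Z,  H_1 ≅ Z,  H_2 = 0.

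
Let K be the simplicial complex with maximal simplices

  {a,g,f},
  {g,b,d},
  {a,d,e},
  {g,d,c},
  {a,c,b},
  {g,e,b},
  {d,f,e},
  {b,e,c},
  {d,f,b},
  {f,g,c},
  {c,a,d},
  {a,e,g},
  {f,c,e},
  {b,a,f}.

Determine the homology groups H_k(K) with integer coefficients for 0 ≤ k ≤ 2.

Order the vertices as a < b < c < d < e < f < g. Listing each simplex with vertices in this order, K has dimension 2 with simplices:

  0-simplices (7): a, b, c, d, e, f, g
  1-simplices (21): ab, ac, ad, ae, af, ag, bc, bd, be, bf, bg, cd, ce, cf, cg, de, df, dg, ef, eg, fg
  2-simplices (14): abc, abf, acd, ade, aeg, afg, bce, bdf, bdg, beg, cdg, cef, cfg, def

Hence C_0 ≅ Z^7, C_1 ≅ Z^21, C_2 ≅ Z^14.

Boundary ∂_1: C_1 → C_0 sends each edge [p,q] (with p < q) to q − p. For instance
  ∂ae = e − a.
As a 7×21 matrix over Z this has rank 6, with invariant factors (1,1,1,1,1,1).

The boundary map ∂_2: C_2 → C_1 acts by ∂[p,q,r] = [q,r] − [p,r] + [p,q]. For instance
  ∂acd = cd − ad + ac,
  ∂ade = de − ae + ad.
This gives a 21×14 integer matrix of rank 13; reducing to Smith normal form yields diagonal entries (1,1,1,1,1,1,1,1,1,1,1,1,1).

Computing H_k = (kernel of ∂_k) / (image of ∂_{k+1}):

  H_0: rank C_0 − rank ∂_1 = 7 − 6 = 1, and the invariant factors of ∂_1 are all 1, so H_0 = Z.
  H_1: rank ker ∂_1 − rank ∂_2 = (21 − 6) − 13 = 2, and the invariant factors of ∂_2 are all 1, so H_1 = Z^2.
  H_2: rank ker ∂_2 − rank ∂_3 = (14 − 13) − 0 = 1, and there is no ∂_3, so H_2 = Z.

(K is a triangulation of the torus T^2.)

H_0 ≅ Z,  H_1 ≅ Z^2,  H_2 ≅ Z.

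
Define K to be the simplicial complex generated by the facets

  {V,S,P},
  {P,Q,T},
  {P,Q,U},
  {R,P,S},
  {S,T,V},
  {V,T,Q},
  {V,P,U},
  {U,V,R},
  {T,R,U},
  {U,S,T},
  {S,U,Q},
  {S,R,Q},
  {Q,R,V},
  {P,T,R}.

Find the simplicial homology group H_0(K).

H_0 = Z.

K has 7 vertices, 21 edges, 14 triangles.
rank ∂_0 = 0, rank ∂_1 = 6 ⇒ b_0 = 7 − 0 − 6 = 1; all invariant factors of ∂_1 are 1 so no torsion. So H_0 ≅ Z.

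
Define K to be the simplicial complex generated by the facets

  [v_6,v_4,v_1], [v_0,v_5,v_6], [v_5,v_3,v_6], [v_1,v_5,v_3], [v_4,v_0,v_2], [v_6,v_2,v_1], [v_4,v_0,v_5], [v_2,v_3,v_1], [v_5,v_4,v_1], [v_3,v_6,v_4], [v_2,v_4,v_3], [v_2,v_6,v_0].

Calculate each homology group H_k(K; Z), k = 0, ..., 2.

We work with the vertex ordering v_0 < v_1 < v_2 < v_3 < v_4 < v_5 < v_6. The simplices of K, each written with vertices in increasing order, are:

  0-simplices (7): [v_0], [v_1], [v_2], [v_3], [v_4], [v_5], [v_6]
  1-simplices (18): (18 of them)
  2-simplices (12): (12 of them)

Hence C_0 ≅ Z^7, C_1 ≅ Z^18, C_2 ≅ Z^12.

The boundary map ∂_1: C_1 → C_0 is given by ∂[p,q] = [q] − [p]. For instance
  ∂[v_3,v_4] = [v_4] − [v_3].
The resulting 7×18 matrix has rank 6, and its Smith normal form has invariant factors (1,1,1,1,1,1).

Boundary ∂_2: C_2 → C_1 maps a triangle to the signed sum of its edges. For instance
  ∂[v_1,v_4,v_6] = [v_4,v_6] − [v_1,v_6] + [v_1,v_4],
  ∂[v_1,v_3,v_5] = [v_3,v_5] − [v_1,v_5] + [v_1,v_3].
This gives a 18×12 integer matrix of rank 12; reducing to Smith normal form yields diagonal entries (1,1,1,1,1,1,1,1,1,1,1,2).

From H_k ≅ ker(∂_k) / im(∂_{k+1}) we obtain:

  H_0: rank C_0 − rank ∂_1 = 7 − 6 = 1, and the invariant factors of ∂_1 are all 1, so H_0 = Z.
  H_1: rank ker ∂_1 − rank ∂_2 = (18 − 6) − 12 = 0, and ∂_2 has invariant factor 2 > 1, so H_1 = Z/2Z.
  H_2: rank ker ∂_2 − rank ∂_3 = (12 − 12) − 0 = 0, and there is no ∂_3, so H_2 = 0.

As a check, the Euler characteristic is 7 − 18 + 12 = 1, which agrees with 1 − 0 + 0 = 1.
(K is a triangulation of the real projective plane RP^2.)

H_0 = Z,  H_1 = Z/2Z,  H_2 = 0.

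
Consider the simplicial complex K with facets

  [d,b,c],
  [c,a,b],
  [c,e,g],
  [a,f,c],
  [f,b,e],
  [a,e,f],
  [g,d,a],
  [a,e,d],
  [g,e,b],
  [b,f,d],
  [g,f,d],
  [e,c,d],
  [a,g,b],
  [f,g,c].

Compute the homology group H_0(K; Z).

Fix the vertex order a < b < c < d < e < f < g and write every simplex with vertices in increasing order. Then dim K = 2 and the simplices of K are:

  0-simplices (7): a, b, c, d, e, f, g
  1-simplices (21): ab, ac, ad, ae, af, ag, bc, bd, be, bf, bg, cd, ce, cf, cg, de, df, dg, ef, eg, fg
  2-simplices (14): abc, abg, acf, ade, adg, aef, bcd, bdf, bef, beg, cde, ceg, cfg, dfg

giving chain groups C_0 ≅ Z^7, C_1 ≅ Z^21, C_2 ≅ Z^14.

The boundary map ∂_1: C_1 → C_0 is given by ∂[p,q] = [q] − [p].
The 7×21 boundary matrix has rank 6 and Smith normal form diag(1,1,1,1,1,1).

The boundary map ∂_2: C_2 → C_1 maps a triangle to the signed sum of its edges. For instance
  ∂ade = de − ae + ad,
  ∂aef = ef − af + ae.
The resulting 21×14 matrix has rank 13, and its Smith normal form has invariant factors (1,1,1,1,1,1,1,1,1,1,1,1,1).

Now H_k = ker ∂_k / im ∂_{k+1}, so:

  H_0: rank C_0 − rank ∂_1 = 7 − 6 = 1, and the invariant factors of ∂_1 are all 1, so H_0 ≅ Z.

H_0 = Z.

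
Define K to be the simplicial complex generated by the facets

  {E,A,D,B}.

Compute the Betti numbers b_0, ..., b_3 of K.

b_0 = 1, b_1 = 0, b_2 = 0, b_3 = 0.

We work with the vertex ordering A < B < D < E. The simplices of K, each written with vertices in increasing order, are:

  0-simplices (4): A, B, D, E
  1-simplices (6): AB, AD, AE, BD, BE, DE
  2-simplices (4): ABD, ABE, ADE, BDE
  3-simplices (1): ABDE

Hence C_0 ≅ Z^4, C_1 ≅ Z^6, C_2 ≅ Z^4, C_3 ≅ Z^1.

Boundary ∂_1: C_1 → C_0 sends each edge [p,q] (with p < q) to q − p.
The 4×6 boundary matrix has rank 3 and Smith normal form diag(1,1,1).

∂_2: C_2 → C_1 sends each 2-simplex [p,q,r] to [q,r] − [p,r] + [p,q]. For instance
  ∂BDE = DE − BE + BD,
  ∂ABD = BD − AD + AB.
This gives a 6×4 integer matrix of rank 3; reducing to Smith normal form yields diagonal entries (1,1,1).

Boundary ∂_3: C_3 → C_2 sends each 3-simplex σ to the alternating sum Σ_i (−1)^i (σ with its i-th vertex removed). For instance
  ∂ABDE = BDE − ADE + ABE − ABD.
As a 4×1 matrix over Z this has rank 1, with invariant factors (1).

Now H_k = ker ∂_k / im ∂_{k+1}, so:

  H_0: rank C_0 − rank ∂_1 = 4 − 3 = 1, and the invariant factors of ∂_1 are all 1, so H_0 = Z.
  H_1: rank ker ∂_1 − rank ∂_2 = (6 − 3) − 3 = 0, and the invariant factors of ∂_2 are all 1, so H_1 = 0.
  H_2: rank ker ∂_2 − rank ∂_3 = (4 − 3) − 1 = 0, and the invariant factors of ∂_3 are all 1, so H_2 = 0.
  H_3: rank ker ∂_3 − rank ∂_4 = (1 − 1) − 0 = 0, and there is no ∂_4, so H_3 = 0.

Hence the Betti numbers are b_0 = 1, b_1 = 0, b_2 = 0, b_3 = 0.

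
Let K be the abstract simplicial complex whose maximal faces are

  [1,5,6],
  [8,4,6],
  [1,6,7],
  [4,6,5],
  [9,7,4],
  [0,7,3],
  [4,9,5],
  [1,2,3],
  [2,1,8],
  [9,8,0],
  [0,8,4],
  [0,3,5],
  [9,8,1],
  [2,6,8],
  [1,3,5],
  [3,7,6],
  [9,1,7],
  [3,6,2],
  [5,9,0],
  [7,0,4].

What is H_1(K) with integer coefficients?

H_1 ≅ Z × Z/2.

K has 10 vertices, 30 edges, 20 triangles.
rank ∂_1 = 9, rank ∂_2 = 20 ⇒ b_1 = 30 − 9 − 20 = 1; ∂_2 has invariant factor(s) [2] giving torsion. So H_1 = Z × Z/2.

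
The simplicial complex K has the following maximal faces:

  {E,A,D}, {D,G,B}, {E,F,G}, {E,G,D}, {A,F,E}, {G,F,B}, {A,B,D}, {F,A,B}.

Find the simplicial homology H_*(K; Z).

K has 6 vertices, 12 edges, 8 triangles.
rank ∂_0 = 0, rank ∂_1 = 5 ⇒ b_0 = 6 − 0 − 5 = 1; all invariant factors of ∂_1 are 1 so no torsion. So H_0 = Z.
rank ∂_1 = 5, rank ∂_2 = 7 ⇒ b_1 = 12 − 5 − 7 = 0; all invariant factors of ∂_2 are 1 so no torsion. So H_1 = 0.
rank ∂_2 = 7, rank ∂_3 = 0 ⇒ b_2 = 8 − 7 − 0 = 1. So H_2 = Z.

H_0 ≅ Z,  H_1 = 0,  H_2 ≅ Z.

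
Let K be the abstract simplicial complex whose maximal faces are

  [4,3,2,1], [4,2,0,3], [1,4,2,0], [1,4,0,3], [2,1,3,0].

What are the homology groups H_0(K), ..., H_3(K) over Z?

H_0 ≅ Z,  H_1 = 0,  H_2 = 0,  H_3 ≅ Z.

Take the total order 0 < 1 < 2 < 3 < 4 on the vertex set. Then K (dimension 3) consists of the simplices:

  0-simplices (5): [0], [1], [2], [3], [4]
  1-simplices (10): [0,1], [0,2], [0,3], [0,4], [1,2], [1,3], [1,4], [2,3], [2,4], [3,4]
  2-simplices (10): [0,1,2], [0,1,3], [0,1,4], [0,2,3], [0,2,4], [0,3,4], [1,2,3], [1,2,4], [1,3,4], [2,3,4]
  3-simplices (5): [0,1,2,3], [0,1,2,4], [0,1,3,4], [0,2,3,4], [1,2,3,4]

giving chain groups C_0 ≅ Z^5, C_1 ≅ Z^10, C_2 ≅ Z^10, C_3 ≅ Z^5.

The boundary map ∂_1: C_1 → C_0 maps an edge to its endpoints' difference, ∂[p,q] = q − p.
This gives a 5×10 integer matrix of rank 4; reducing to Smith normal form yields diagonal entries (1,1,1,1).

The boundary map ∂_2: C_2 → C_1 acts by ∂[p,q,r] = [q,r] − [p,r] + [p,q]. For instance
  ∂[2,3,4] = [3,4] − [2,4] + [2,3],
  ∂[0,1,2] = [1,2] − [0,2] + [0,1].
The 10×10 boundary matrix has rank 6 and Smith normal form diag(1,1,1,1,1,1).

The boundary map ∂_3: C_3 → C_2 sends each 3-simplex σ to the alternating sum Σ_i (−1)^i (σ with its i-th vertex removed). For instance
  ∂[0,1,2,3] = [1,2,3] − [0,2,3] + [0,1,3] − [0,1,2],
  ∂[1,2,3,4] = [2,3,4] − [1,3,4] + [1,2,4] − [1,2,3].
This gives a 10×5 integer matrix of rank 4; reducing to Smith normal form yields diagonal entries (1,1,1,1).

Computing H_k = (kernel of ∂_k) / (image of ∂_{k+1}):

  H_0: rank C_0 − rank ∂_1 = 5 − 4 = 1, and the invariant factors of ∂_1 are all 1, so H_0 = Z.
  H_1: rank ker ∂_1 − rank ∂_2 = (10 − 4) − 6 = 0, and the invariant factors of ∂_2 are all 1, so H_1 = 0.
  H_2: rank ker ∂_2 − rank ∂_3 = (10 − 6) − 4 = 0, and the invariant factors of ∂_3 are all 1, so H_2 = 0.
  H_3: rank ker ∂_3 − rank ∂_4 = (5 − 4) − 0 = 1, and there is no ∂_4, so H_3 = Z.

As a check, the Euler characteristic is 5 − 10 + 10 − 5 = 0, which agrees with 1 − 0 + 0 − 1 = 0.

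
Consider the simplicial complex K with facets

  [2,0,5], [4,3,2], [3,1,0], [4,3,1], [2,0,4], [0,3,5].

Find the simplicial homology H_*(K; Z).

H_0 ≅ Z,  H_1 ≅ Z,  H_2 = 0.

Take the total order 0 < 1 < 2 < 3 < 4 < 5 on the vertex set. Then K (dimension 2) consists of the simplices:

  0-simplices (6): [0], [1], [2], [3], [4], [5]
  1-simplices (12): [0,1], [0,2], [0,3], [0,4], [0,5], [1,3], [1,4], [2,3], [2,4], [2,5], [3,4], [3,5]
  2-simplices (6): [0,1,3], [0,2,4], [0,2,5], [0,3,5], [1,3,4], [2,3,4]

so the chain groups are C_0 ≅ Z^6, C_1 ≅ Z^12, C_2 ≅ Z^6.

The boundary map ∂_1: C_1 → C_0 is given by ∂[p,q] = [q] − [p]. For instance
  ∂[3,5] = [5] − [3].
The resulting 6×12 matrix has rank 5, and its Smith normal form has invariant factors (1,1,1,1,1).

∂_2: C_2 → C_1 maps a triangle to the signed sum of its edges. For instance
  ∂[1,3,4] = [3,4] − [1,4] + [1,3],
  ∂[0,1,3] = [1,3] − [0,3] + [0,1].
The resulting 12×6 matrix has rank 6, and its Smith normal form has invariant factors (1,1,1,1,1,1).

Now H_k = ker ∂_k / im ∂_{k+1}, so:

  H_0: rank C_0 − rank ∂_1 = 6 − 5 = 1, and the invariant factors of ∂_1 are all 1, so H_0 ≅ Z.
  H_1: rank ker ∂_1 − rank ∂_2 = (12 − 5) − 6 = 1, and the invariant factors of ∂_2 are all 1, so H_1 ≅ Z.
  H_2: rank ker ∂_2 − rank ∂_3 = (6 − 6) − 0 = 0, and there is no ∂_3, so H_2 ≅ 0.

As a check, the Euler characteristic is 6 − 12 + 6 = 0, which agrees with 1 − 1 + 0 = 0.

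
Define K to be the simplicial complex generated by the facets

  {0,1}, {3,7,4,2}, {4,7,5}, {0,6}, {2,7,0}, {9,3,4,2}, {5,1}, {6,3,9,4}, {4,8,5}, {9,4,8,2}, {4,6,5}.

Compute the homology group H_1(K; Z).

We work with the vertex ordering 0 < 1 < 2 < 3 < 4 < 5 < 6 < 7 < 8 < 9. The simplices of K, each written with vertices in increasing order, are:

  0-simplices (10): [0], [1], [2], [3], [4], [5], [6], [7], [8], [9]
  1-simplices (24): (24 of them)
  2-simplices (17): [0,2,7], [2,3,4], [2,3,7], [2,3,9], [2,4,7], [2,4,8], [2,4,9], [2,8,9], [3,4,6], [3,4,7], [3,4,9], [3,6,9], [4,5,6], [4,5,7], [4,5,8], [4,6,9], [4,8,9]
  3-simplices (4): [2,3,4,7], [2,3,4,9], [2,4,8,9], [3,4,6,9]

Hence C_0 ≅ Z^10, C_1 ≅ Z^24, C_2 ≅ Z^17, C_3 ≅ Z^4.

The boundary map ∂_1: C_1 → C_0 sends each edge [p,q] (with p < q) to q − p. For instance
  ∂[5,7] = [7] − [5].
The 10×24 boundary matrix has rank 9 and Smith normal form diag(1,1,1,1,1,1,1,1,1).

Boundary ∂_2: C_2 → C_1 sends each 2-simplex [p,q,r] to [q,r] − [p,r] + [p,q]. For instance
  ∂[2,3,7] = [3,7] − [2,7] + [2,3],
  ∂[4,6,9] = [6,9] − [4,9] + [4,6].
As a 24×17 matrix over Z this has rank 13, with invariant factors (1,1,1,1,1,1,1,1,1,1,1,1,1).

Boundary ∂_3: C_3 → C_2 sends each 3-simplex σ to the alternating sum Σ_i (−1)^i (σ with its i-th vertex removed). For instance
  ∂[2,3,4,7] = [3,4,7] − [2,4,7] + [2,3,7] − [2,3,4],
  ∂[2,4,8,9] = [4,8,9] − [2,8,9] + [2,4,9] − [2,4,8].
The resulting 17×4 matrix has rank 4, and its Smith normal form has invariant factors (1,1,1,1).

From H_k ≅ ker(∂_k) / im(∂_{k+1}) we obtain:

  H_1: rank ker ∂_1 − rank ∂_2 = (24 − 9) − 13 = 2, and the invariant factors of ∂_2 are all 1, so H_1 = Z^2.

H_1 = Z^2.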